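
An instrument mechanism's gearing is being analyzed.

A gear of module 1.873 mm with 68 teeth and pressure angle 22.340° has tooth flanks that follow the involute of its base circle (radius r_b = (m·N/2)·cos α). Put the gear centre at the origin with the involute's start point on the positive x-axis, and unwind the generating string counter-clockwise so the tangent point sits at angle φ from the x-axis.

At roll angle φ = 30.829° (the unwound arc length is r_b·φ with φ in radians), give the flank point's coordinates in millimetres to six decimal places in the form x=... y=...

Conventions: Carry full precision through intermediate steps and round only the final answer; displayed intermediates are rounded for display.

single-mesh involute tooth geometry (68T wheel at module 1.873)
pitch radius r_p = m·N/2 = 1.873·68/2 = 63.682000
base radius r_b = r_p·cos α = 63.682000·cos 22.340° = 58.902321
roll angle φ = 30.829° = 0.53806756 rad
x = r_b·(cos φ + φ·sin φ) = 66.821630
y = r_b·(sin φ − φ·cos φ) = 2.970952

x=66.821630 y=2.970952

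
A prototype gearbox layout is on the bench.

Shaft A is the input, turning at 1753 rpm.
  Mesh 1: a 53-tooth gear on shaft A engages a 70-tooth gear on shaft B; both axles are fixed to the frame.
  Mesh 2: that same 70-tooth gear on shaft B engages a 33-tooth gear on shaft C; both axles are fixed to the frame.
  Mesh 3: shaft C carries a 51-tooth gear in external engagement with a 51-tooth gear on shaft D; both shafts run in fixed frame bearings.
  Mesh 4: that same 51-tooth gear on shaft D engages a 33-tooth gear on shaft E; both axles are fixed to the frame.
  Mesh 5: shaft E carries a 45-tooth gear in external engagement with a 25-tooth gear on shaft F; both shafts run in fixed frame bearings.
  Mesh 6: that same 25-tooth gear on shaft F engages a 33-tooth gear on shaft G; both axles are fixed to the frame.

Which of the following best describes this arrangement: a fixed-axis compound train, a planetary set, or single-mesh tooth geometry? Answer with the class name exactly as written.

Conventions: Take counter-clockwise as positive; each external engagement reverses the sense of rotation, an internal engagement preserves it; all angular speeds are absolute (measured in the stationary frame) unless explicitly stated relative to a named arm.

class = fixed-axis compound train [6 meshes; 6 ratios multiply, 6 sense flips]
classification: fixed-axis compound train

fixed-axis compound train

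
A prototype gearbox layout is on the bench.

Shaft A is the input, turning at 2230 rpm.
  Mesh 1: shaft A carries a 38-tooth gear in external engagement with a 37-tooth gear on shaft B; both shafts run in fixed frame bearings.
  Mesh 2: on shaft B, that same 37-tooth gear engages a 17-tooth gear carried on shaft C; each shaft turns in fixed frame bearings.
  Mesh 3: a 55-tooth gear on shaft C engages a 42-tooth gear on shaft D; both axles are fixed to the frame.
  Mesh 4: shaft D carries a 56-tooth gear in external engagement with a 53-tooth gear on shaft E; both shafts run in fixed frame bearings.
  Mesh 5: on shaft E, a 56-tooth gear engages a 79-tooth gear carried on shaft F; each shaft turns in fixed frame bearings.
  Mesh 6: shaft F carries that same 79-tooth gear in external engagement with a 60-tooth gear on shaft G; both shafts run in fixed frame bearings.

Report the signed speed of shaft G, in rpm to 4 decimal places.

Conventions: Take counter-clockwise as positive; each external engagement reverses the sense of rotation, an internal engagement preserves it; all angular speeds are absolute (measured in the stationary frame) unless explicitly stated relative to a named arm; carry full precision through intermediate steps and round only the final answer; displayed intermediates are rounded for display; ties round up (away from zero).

+6437.2722 rpm

6-mesh fixed-axis compound train (all bearings frame-fixed)
mesh 1 [38T→37T]: ω = 2230.0000×38/37 = 2290.2703 rpm, sense flips to −
mesh 2 [37T→17T]: ω = 2290.2703×37/17 = 4984.7059 rpm, sense flips to +
mesh 3 [55T→42T]: ω = 4984.7059×55/42 = 6527.5910 rpm, sense flips to −
mesh 4 [56T→53T]: ω = 6527.5910×56/53 = 6897.0773 rpm, sense flips to +
mesh 5 [56T→79T]: ω = 6897.0773×56/79 = 4889.0675 rpm, sense flips to −
mesh 6 [79T→60T]: ω = 4889.0675×79/60 = 6437.2722 rpm, sense flips to +
signed output speed = +6437.2722 rpm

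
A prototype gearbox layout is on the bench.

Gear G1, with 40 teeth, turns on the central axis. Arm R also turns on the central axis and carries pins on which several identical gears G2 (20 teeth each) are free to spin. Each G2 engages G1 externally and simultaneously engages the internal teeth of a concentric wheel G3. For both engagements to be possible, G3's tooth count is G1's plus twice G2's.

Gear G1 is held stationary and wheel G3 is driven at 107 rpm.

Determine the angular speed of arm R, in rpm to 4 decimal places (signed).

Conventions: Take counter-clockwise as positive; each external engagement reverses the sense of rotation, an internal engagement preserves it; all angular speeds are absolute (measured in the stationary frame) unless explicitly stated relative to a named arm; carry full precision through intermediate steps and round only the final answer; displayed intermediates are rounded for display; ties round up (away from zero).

+71.3333 rpm

class = planetary set [G3 = 40+2·20 = 80; Willis about the carrier]
normalise by the input: solve with ω_ring = 1, then scale by 107 rpm
ring teeth: 40 + 2·20 = 80
40(ω_sun−ω_arm) = −80(ω_ring−ω_arm),  ω_sun = 0, ω_ring = 1
40(0−ω_arm) = −80(1−ω_arm)  ⇒  120·ω_arm = 80  ⇒  ω_arm = 2/3
scale: ω_arm = 2/3 × 107 rpm = +71.3333 rpm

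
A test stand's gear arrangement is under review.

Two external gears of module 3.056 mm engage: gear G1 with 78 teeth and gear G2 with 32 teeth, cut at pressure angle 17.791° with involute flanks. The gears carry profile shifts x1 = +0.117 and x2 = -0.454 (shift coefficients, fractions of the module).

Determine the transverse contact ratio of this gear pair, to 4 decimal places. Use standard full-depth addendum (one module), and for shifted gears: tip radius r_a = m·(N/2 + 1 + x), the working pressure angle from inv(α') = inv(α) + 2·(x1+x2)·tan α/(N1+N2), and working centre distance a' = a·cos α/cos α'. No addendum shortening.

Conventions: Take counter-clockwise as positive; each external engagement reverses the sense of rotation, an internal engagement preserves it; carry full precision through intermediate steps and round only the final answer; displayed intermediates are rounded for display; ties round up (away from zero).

class = single-mesh tooth geometry [involute pair 78T × 32T, m = 3.056]
base radii: r_b1 = 113.484311, r_b2 = 46.557666
tip radii: r_a1 = 122.597552, r_a2 = 50.564576
inv(α') = inv(17.791°) + 2·(+0.117-0.454)·tan α/(78+32) = 0.00841389  ⇒  α' = 16.61649°
a' = a·cos α / cos α' = 168.0800·cos 17.791°/cos 16.61649° = 167.016535
action lengths: √(r_a1²−r_b1²) = 46.383951, √(r_a2²−r_b2²) = 19.727140
base pitch p_b = π·m·cos α = 9.141576
CR = (46.383951 + 19.727140 − 167.016535·sin 16.61649°)/9.141576 = 2.007351
contact ratio ≈ 2.0074

2.0074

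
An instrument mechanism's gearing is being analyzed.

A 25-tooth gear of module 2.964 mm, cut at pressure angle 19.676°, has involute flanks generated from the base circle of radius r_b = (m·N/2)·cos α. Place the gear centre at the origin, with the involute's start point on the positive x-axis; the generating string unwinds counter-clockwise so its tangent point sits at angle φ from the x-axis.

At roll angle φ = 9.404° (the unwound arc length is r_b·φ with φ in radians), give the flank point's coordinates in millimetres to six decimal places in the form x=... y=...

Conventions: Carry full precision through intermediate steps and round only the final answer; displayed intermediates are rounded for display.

single-mesh involute tooth geometry (25T wheel at module 2.964)
pitch radius r_p = m·N/2 = 2.964·25/2 = 37.050000
base radius r_b = r_p·cos α = 37.050000·cos 19.676° = 34.886712
roll angle φ = 9.404° = 0.16413076 rad
x = r_b·(cos φ + φ·sin φ) = 35.353457
y = r_b·(sin φ − φ·cos φ) = 0.051279

x=35.353457 y=0.051279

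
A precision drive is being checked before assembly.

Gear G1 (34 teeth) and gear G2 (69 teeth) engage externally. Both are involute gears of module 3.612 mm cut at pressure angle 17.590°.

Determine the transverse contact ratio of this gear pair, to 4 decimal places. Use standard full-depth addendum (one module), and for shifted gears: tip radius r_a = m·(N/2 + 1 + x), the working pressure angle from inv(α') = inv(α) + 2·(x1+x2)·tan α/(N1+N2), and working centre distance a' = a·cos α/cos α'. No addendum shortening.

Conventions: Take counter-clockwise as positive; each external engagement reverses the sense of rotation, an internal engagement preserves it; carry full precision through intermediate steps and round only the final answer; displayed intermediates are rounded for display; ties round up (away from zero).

1.8833

topology: single-mesh involute geometry — m = 3.612, 34T/69T pair
base radii: r_b1 = 58.532959, r_b2 = 118.787476
tip radii: r_a1 = 65.016000, r_a2 = 128.226000
no profile shift: α' = α, a' = a
action lengths: √(r_a1²−r_b1²) = 28.301465, √(r_a2²−r_b2²) = 48.285014
base pitch p_b = π·m·cos α = 10.816866
CR = (28.301465 + 48.285014 − 186.018000·sin 17.59000°)/10.816866 = 1.883280
contact ratio ≈ 1.8833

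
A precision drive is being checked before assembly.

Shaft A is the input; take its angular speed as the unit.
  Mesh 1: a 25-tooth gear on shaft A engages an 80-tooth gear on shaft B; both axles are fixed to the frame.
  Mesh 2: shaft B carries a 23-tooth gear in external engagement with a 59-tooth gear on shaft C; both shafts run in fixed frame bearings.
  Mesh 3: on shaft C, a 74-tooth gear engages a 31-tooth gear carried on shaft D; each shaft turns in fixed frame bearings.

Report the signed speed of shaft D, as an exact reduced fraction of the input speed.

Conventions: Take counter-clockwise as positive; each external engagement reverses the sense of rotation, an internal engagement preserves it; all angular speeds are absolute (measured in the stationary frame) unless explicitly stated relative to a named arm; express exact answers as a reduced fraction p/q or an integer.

3-mesh fixed-axis compound train (all bearings frame-fixed)
mesh 1 [25T→80T]: |ω|/ω_in = 1×25/80 = 5/16, sense flips to −
mesh 2 [23T→59T]: |ω|/ω_in = (5/16)×23/59 = 115/944, sense flips to +
mesh 3 [74T→31T]: |ω|/ω_in = (115/944)×74/31 = 4255/14632, sense flips to −
signed output speed (× input speed) = -4255/14632

-4255/14632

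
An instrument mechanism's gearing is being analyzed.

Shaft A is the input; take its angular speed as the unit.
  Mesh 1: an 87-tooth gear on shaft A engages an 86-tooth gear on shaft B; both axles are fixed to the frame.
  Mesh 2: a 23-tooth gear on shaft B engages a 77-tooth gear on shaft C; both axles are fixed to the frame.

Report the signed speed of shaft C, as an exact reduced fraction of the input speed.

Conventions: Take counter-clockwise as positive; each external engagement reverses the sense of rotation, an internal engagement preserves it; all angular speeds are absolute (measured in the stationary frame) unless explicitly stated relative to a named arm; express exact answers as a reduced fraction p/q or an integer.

2-mesh fixed-axis compound train (all bearings frame-fixed)
mesh 1 [87T→86T]: |ω|/ω_in = 1×87/86 = 87/86, sense flips to −
mesh 2 [23T→77T]: |ω|/ω_in = (87/86)×23/77 = 2001/6622, sense flips to +
signed output speed (× input speed) = 2001/6622

2001/6622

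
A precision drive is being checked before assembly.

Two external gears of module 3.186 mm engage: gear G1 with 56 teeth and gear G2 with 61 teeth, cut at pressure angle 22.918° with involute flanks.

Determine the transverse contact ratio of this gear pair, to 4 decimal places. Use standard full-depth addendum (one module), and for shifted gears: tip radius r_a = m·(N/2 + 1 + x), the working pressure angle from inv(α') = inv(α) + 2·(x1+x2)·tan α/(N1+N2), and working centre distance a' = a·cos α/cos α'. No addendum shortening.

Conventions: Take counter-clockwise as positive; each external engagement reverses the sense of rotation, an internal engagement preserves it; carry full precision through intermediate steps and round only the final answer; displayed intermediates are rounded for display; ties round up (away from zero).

1.6352

recognized (one external pair, fixed centres): single-mesh tooth geometry, m = 3.186, N1 = 56, N2 = 61
base radii: r_b1 = 82.166198, r_b2 = 89.502466
tip radii: r_a1 = 92.394000, r_a2 = 100.359000
no profile shift: α' = α, a' = a
action lengths: √(r_a1²−r_b1²) = 42.253605, √(r_a2²−r_b2²) = 45.400853
base pitch p_b = π·m·cos α = 9.219026
CR = (42.253605 + 45.400853 − 186.381000·sin 22.91800°)/9.219026 = 1.635228
contact ratio ≈ 1.6352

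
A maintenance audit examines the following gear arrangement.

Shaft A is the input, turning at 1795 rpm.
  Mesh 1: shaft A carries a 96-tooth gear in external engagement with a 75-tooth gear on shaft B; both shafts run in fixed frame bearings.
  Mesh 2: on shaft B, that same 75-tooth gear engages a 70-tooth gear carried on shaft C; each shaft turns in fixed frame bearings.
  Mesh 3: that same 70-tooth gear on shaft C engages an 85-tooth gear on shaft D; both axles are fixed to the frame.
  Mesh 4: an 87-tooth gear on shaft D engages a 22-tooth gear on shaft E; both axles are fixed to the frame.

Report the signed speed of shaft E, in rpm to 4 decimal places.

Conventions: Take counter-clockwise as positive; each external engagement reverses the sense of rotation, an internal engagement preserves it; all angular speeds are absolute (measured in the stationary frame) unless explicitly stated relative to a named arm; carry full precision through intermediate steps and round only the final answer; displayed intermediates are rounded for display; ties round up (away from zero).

class = fixed-axis compound train [4 meshes; 4 ratios multiply, 4 sense flips]
mesh 1 [96T→75T]: ω = 1795.0000×96/75 = 2297.6000 rpm, sense flips to −
mesh 2 [75T→70T]: ω = 2297.6000×75/70 = 2461.7143 rpm, sense flips to +
mesh 3 [70T→85T]: ω = 2461.7143×70/85 = 2027.2941 rpm, sense flips to −
mesh 4 [87T→22T]: ω = 2027.2941×87/22 = 8017.0267 rpm, sense flips to +
signed output speed = +8017.0267 rpm

+8017.0267 rpm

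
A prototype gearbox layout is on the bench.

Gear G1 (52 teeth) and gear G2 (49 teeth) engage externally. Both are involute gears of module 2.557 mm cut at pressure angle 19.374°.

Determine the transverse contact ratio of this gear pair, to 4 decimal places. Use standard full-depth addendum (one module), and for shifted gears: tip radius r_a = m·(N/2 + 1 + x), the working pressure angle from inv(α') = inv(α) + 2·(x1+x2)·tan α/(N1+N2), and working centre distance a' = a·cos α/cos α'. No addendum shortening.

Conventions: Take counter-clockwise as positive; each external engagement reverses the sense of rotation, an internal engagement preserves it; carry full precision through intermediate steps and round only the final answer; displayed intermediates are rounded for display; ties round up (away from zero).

recognized (one external pair, fixed centres): single-mesh tooth geometry, m = 2.557, N1 = 52, N2 = 49
base radii: r_b1 = 62.717343, r_b2 = 59.099035
tip radii: r_a1 = 69.039000, r_a2 = 65.203500
no profile shift: α' = α, a' = a
action lengths: √(r_a1²−r_b1²) = 28.860326, √(r_a2²−r_b2²) = 27.546334
base pitch p_b = π·m·cos α = 7.578167
CR = (28.860326 + 27.546334 − 129.128500·sin 19.37400°)/7.578167 = 1.790732
contact ratio ≈ 1.7907

1.7907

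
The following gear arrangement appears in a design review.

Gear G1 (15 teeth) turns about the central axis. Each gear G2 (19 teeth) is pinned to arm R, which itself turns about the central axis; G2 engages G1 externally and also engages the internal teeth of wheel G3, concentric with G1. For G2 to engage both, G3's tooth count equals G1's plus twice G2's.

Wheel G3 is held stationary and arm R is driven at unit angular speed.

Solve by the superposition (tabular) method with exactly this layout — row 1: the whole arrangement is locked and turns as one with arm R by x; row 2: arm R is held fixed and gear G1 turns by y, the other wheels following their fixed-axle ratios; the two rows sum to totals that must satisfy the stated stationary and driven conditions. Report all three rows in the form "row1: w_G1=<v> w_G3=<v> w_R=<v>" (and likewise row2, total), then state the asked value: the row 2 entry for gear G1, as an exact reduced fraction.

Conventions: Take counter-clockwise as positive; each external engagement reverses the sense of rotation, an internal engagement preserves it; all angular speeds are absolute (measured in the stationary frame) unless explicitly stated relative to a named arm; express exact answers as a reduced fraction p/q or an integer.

planetary set (15T centre, 19T on arm, 53T internal) — Willis relation
row 1 (train locked, turned with arm): all members turn x
row 2: sun turns y, ring = −(15/53)·y, arm 0
boundary: total ω_ring = x − (15/53)·y = 0 and total ω_arm = x = 1  ⇒  y = 53/15, x = 1
row 2 ring = −(15/53)·53/15 = -1
totals (row 1 + row 2): sun 1 + 53/15 = 68/15, ring 1 + (-1) = 0, arm 1 + 0 = 1
asked cell (row2, sun) = 53/15

row1: w_G1=1 w_G3=1 w_R=1
row2: w_G1=53/15 w_G3=-1 w_R=0
total: w_G1=68/15 w_G3=0 w_R=1
asked value: 53/15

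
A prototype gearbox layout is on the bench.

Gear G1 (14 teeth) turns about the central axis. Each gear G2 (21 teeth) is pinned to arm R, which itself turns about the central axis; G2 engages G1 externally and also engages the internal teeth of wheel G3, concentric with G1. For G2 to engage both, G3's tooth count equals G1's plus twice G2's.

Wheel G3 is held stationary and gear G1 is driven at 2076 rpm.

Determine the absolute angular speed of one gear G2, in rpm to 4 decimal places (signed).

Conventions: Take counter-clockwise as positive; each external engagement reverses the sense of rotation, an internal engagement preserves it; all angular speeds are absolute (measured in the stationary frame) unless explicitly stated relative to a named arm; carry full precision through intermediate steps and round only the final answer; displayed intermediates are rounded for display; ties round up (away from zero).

recognized (axles ride arm R): planetary set, 14/21/56 teeth
normalise by the input: solve with ω_sun = 1, then scale by 2076 rpm
ring teeth: 14 + 2·21 = 56
14(ω_sun−ω_arm) = −56(ω_ring−ω_arm),  ω_ring = 0, ω_sun = 1
14(1−ω_arm) = −56(0−ω_arm)  ⇒  70·ω_arm = 14  ⇒  ω_arm = 1/5
sun–planet mesh: 14·(1−1/5) = −21·(ω_p−ω_arm)  ⇒  ω_p−ω_arm = -8/15
ω_p = 1/5 − 8/15 = -1/3
scale: ω_p = -1/3 × 2076 rpm = -692.0000 rpm

-692.0000 rpm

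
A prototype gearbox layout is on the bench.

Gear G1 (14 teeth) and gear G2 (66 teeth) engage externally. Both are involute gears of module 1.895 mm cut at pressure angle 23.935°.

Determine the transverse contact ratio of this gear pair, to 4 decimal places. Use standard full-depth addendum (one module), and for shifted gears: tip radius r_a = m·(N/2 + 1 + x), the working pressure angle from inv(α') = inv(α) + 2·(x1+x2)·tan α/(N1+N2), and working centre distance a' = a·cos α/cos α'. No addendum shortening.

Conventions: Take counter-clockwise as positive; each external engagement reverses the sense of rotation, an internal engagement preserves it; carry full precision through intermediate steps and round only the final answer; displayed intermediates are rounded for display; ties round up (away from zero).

1.4859

recognized (one external pair, fixed centres): single-mesh tooth geometry, m = 1.895, N1 = 14, N2 = 66
base radii: r_b1 = 12.124294, r_b2 = 57.157384
tip radii: r_a1 = 15.160000, r_a2 = 64.430000
no profile shift: α' = α, a' = a
action lengths: √(r_a1²−r_b1²) = 9.100940, √(r_a2²−r_b2²) = 29.736482
base pitch p_b = π·m·cos α = 5.441370
CR = (9.100940 + 29.736482 − 75.800000·sin 23.93500°)/5.441370 = 1.485906
contact ratio ≈ 1.4859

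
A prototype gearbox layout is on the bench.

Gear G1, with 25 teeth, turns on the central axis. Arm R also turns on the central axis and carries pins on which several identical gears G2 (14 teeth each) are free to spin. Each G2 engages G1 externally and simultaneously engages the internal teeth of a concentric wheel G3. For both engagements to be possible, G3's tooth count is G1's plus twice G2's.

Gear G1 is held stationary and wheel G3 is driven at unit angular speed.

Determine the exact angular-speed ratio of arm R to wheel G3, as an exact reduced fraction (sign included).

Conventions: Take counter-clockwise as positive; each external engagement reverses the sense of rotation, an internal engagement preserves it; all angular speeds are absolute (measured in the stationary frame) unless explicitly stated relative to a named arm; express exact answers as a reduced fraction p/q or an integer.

planetary set (25T centre, 14T on arm, 53T internal) — Willis relation
ring teeth: 25 + 2·14 = 53
25(ω_sun−ω_arm) = −53(ω_ring−ω_arm),  ω_sun = 0, ω_ring = 1
25(0−ω_arm) = −53(1−ω_arm)  ⇒  78·ω_arm = 53  ⇒  ω_arm = 53/78
ω_out/ω_in = 53/78

53/78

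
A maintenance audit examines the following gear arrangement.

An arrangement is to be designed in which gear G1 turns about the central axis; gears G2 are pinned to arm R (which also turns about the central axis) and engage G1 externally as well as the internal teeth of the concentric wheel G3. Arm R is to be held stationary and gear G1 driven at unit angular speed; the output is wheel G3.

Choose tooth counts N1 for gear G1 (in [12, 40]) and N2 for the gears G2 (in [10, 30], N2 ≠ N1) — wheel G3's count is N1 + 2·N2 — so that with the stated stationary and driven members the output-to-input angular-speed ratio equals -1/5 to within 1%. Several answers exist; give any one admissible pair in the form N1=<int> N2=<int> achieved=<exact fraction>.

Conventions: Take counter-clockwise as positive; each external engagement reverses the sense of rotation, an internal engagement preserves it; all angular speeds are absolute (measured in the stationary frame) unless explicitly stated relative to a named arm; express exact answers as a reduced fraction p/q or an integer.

class = planetary set [ratio -1/5 wanted; Willis about the carrier]
Willis with ω_arm = 0: ω_ring/ω_sun = −N1/N3; set equal to -1/5  ⇒  N3/N1 = −1/(-1/5) = 5
N3 = N1 + 2·N2  ⇒  N2/N1 = (N3/N1 − 1)/2 = (5 − 1)/2 = 2
smallest multiple with N1 ≥ 12 and N2 ≥ 10: k = 12  ⇒  N1 = 12·1 = 12, N2 = 12·2 = 24 (N1 ≤ 40, N2 ≤ 30, N2 ≠ N1 ✓), N3 = 12 + 2·24 = 60
check: −N1/N3 with N1 = 12, N3 = 60 gives -1/5; |achieved − target| = 0 ≤ 1/500 ✓

N1=12 N2=24 achieved=-1/5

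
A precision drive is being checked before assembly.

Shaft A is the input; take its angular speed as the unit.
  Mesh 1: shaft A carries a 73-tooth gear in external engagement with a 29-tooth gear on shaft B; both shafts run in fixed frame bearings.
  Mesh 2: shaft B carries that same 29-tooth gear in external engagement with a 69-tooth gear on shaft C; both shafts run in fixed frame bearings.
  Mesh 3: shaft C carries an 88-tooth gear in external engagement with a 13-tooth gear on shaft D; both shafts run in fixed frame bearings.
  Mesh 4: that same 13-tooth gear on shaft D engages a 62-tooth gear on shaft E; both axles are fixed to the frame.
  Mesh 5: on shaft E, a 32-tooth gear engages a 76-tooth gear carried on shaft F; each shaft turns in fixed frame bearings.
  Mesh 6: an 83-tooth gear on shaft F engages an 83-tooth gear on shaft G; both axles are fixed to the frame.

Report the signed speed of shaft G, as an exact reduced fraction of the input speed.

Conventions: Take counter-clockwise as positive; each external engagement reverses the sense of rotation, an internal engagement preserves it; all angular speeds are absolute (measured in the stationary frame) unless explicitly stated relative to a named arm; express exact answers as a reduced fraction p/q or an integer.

25696/40641

6-mesh fixed-axis compound train (all bearings frame-fixed)
mesh 1 [73T→29T]: |ω|/ω_in = 1×73/29 = 73/29, sense flips to −
mesh 2 [29T→69T]: |ω|/ω_in = (73/29)×29/69 = 73/69, sense flips to +
mesh 3 [88T→13T]: |ω|/ω_in = (73/69)×88/13 = 6424/897, sense flips to −
mesh 4 [13T→62T]: |ω|/ω_in = (6424/897)×13/62 = 3212/2139, sense flips to +
mesh 5 [32T→76T]: |ω|/ω_in = (3212/2139)×32/76 = 25696/40641, sense flips to −
mesh 6 [83T→83T]: |ω|/ω_in = (25696/40641)×83/83 = 25696/40641, sense flips to +
signed output speed (× input speed) = 25696/40641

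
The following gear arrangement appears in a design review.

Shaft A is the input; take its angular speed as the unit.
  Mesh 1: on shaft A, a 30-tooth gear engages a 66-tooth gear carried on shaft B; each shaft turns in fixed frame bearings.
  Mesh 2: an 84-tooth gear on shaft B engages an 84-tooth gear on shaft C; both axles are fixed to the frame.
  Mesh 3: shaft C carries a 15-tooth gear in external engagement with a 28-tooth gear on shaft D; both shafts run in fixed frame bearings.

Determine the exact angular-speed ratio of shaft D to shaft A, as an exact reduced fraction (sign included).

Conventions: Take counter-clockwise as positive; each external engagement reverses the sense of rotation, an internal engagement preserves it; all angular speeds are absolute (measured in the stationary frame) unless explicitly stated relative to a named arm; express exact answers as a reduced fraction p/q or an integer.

-75/308

class = fixed-axis compound train [3 meshes; 3 ratios multiply, 3 sense flips]
mesh 1 [30T→66T]: running ratio 5/11, sense −
mesh 2 [84T→84T]: running ratio 5/11, sense +
mesh 3 [15T→28T]: running ratio 75/308, sense −
ω_out/ω_in = -75/308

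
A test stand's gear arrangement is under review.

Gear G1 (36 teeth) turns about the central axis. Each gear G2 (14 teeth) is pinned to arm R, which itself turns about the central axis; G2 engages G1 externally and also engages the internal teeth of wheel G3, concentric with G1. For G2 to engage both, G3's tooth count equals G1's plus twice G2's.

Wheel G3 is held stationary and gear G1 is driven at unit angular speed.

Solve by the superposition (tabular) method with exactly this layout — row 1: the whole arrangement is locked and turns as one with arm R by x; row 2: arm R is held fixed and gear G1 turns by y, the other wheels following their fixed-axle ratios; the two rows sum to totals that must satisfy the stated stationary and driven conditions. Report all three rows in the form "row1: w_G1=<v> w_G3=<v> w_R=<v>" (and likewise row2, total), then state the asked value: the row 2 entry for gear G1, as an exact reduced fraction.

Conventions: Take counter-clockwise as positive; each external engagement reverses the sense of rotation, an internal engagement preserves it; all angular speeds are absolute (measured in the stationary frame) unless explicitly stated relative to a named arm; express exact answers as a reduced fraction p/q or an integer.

row1: w_G1=9/25 w_G3=9/25 w_R=9/25
row2: w_G1=16/25 w_G3=-9/25 w_R=0
total: w_G1=1 w_G3=0 w_R=9/25
asked value: 16/25

class = planetary set [G3 = 36+2·14 = 64; Willis about the carrier]
row 1 (train locked, turned with arm): all members turn x
superposition row 2 [arm held]: sun y, ring −(36/64)·y, arm 0
boundary: total ω_ring = x − (36/64)·y = 0 and total ω_sun = x + y = 1  ⇒  y = 16/25, x = 9/25
row 2 ring = −(36/64)·16/25 = -9/25
totals (row 1 + row 2): sun 9/25 + 16/25 = 1, ring 9/25 + (-9/25) = 0, arm 9/25 + 0 = 9/25
asked cell (row2, sun) = 16/25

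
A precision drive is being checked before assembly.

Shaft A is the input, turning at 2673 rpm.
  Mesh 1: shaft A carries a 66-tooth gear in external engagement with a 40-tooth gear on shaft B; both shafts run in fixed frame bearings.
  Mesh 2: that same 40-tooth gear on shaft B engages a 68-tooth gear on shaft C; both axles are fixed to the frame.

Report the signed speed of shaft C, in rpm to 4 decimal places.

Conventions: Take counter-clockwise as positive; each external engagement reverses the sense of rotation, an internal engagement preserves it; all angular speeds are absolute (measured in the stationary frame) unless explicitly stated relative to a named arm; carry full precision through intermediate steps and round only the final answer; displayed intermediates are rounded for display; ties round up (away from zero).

+2594.3824 rpm

2-mesh fixed-axis compound train (all bearings frame-fixed)
mesh 1 [66T→40T]: ω = 2673.0000×66/40 = 4410.4500 rpm, sense flips to −
mesh 2 [40T→68T]: ω = 4410.4500×40/68 = 2594.3824 rpm, sense flips to +
signed output speed = +2594.3824 rpm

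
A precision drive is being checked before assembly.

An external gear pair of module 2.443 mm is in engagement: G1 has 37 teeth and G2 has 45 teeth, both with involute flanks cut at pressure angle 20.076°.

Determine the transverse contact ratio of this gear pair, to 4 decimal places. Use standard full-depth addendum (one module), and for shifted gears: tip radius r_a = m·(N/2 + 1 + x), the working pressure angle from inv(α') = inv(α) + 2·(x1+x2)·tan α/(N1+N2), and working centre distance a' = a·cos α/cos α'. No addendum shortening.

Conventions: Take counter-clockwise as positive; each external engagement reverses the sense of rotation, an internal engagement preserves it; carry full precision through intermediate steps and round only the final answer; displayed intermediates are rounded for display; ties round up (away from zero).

topology: single-mesh involute geometry — m = 2.443, 37T/45T pair
base radii: r_b1 = 42.449337, r_b2 = 51.627571
tip radii: r_a1 = 47.638500, r_a2 = 57.410500
no profile shift: α' = α, a' = a
action lengths: √(r_a1²−r_b1²) = 21.621298, √(r_a2²−r_b2²) = 25.110941
base pitch p_b = π·m·cos α = 7.208569
CR = (21.621298 + 25.110941 − 100.163000·sin 20.07600°)/7.208569 = 1.713191
contact ratio ≈ 1.7132

1.7132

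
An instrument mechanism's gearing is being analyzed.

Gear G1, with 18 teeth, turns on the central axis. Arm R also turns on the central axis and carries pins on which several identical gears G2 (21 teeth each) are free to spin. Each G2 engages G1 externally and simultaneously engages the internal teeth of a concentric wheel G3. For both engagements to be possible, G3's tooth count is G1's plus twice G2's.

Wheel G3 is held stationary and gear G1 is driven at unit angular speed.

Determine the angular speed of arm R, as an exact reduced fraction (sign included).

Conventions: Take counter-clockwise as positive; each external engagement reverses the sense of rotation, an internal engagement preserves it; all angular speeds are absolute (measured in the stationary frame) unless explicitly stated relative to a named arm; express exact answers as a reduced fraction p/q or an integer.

topology: planetary set — G1 18T / G2 21T / G3 60T, arm = carrier (Willis)
ring teeth: 18 + 2·21 = 60
18(ω_sun−ω_arm) = −60(ω_ring−ω_arm),  ω_ring = 0, ω_sun = 1
18(1−ω_arm) = −60(0−ω_arm)  ⇒  78·ω_arm = 18  ⇒  ω_arm = 3/13
exact speed ratio = 3/13

3/13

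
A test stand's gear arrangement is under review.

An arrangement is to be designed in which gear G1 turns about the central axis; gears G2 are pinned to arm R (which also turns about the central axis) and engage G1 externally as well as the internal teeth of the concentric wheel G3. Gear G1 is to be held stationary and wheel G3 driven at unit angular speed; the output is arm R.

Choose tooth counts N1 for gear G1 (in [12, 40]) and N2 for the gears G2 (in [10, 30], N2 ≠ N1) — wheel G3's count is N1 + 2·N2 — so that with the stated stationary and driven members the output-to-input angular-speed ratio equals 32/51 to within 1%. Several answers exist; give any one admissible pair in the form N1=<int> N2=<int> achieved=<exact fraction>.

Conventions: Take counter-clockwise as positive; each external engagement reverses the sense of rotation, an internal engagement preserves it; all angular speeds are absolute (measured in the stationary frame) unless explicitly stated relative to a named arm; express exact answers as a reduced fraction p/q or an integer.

N1=38 N2=13 achieved=32/51

design class (target 32/51): planetary set
Willis with ω_sun = 0: ω_arm/ω_ring = N3/(N1+N3); set equal to 32/51  ⇒  N3/N1 = (32/51)/(1 − 32/51) = 32/19
N3 = N1 + 2·N2  ⇒  N2/N1 = (N3/N1 − 1)/2 = (32/19 − 1)/2 = 13/38
smallest multiple with N1 ≥ 12 and N2 ≥ 10: k = 1  ⇒  N1 = 1·38 = 38, N2 = 1·13 = 13 (N1 ≤ 40, N2 ≤ 30, N2 ≠ N1 ✓), N3 = 38 + 2·13 = 64
check: N3/(N1+N3) with N1 = 38, N3 = 64 gives 32/51; |achieved − target| = 0 ≤ 8/1275 ✓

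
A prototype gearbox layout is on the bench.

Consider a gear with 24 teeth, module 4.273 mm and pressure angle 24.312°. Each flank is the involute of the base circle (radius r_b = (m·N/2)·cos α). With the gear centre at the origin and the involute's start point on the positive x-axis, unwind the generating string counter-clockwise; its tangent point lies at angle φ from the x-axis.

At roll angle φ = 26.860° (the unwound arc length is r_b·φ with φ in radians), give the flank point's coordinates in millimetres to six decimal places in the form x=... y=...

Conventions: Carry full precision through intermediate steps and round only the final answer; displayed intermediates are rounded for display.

x=51.584767 y=1.569777

class = single-mesh tooth geometry [base-circle involute, m = 4.273, 24T]
pitch radius r_p = m·N/2 = 4.273·24/2 = 51.276000
base radius r_b = r_p·cos α = 51.276000·cos 24.312° = 46.728694
roll angle φ = 26.860° = 0.46879544 rad
x = r_b·(cos φ + φ·sin φ) = 51.584767
y = r_b·(sin φ − φ·cos φ) = 1.569777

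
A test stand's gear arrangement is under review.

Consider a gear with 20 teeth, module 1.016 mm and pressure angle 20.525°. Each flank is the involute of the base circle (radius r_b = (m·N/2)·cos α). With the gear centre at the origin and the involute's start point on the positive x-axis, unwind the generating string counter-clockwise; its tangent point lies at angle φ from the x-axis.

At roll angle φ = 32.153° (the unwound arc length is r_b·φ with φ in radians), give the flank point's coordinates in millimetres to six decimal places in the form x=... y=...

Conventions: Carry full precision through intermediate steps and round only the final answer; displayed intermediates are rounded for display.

x=10.897358 y=0.543059

topology: single-mesh involute geometry — m = 1.016, N = 20
pitch radius r_p = m·N/2 = 1.016·20/2 = 10.160000
base radius r_b = r_p·cos α = 10.160000·cos 20.525° = 9.515036
roll angle φ = 32.153° = 0.56117571 rad
x = r_b·(cos φ + φ·sin φ) = 10.897358
y = r_b·(sin φ − φ·cos φ) = 0.543059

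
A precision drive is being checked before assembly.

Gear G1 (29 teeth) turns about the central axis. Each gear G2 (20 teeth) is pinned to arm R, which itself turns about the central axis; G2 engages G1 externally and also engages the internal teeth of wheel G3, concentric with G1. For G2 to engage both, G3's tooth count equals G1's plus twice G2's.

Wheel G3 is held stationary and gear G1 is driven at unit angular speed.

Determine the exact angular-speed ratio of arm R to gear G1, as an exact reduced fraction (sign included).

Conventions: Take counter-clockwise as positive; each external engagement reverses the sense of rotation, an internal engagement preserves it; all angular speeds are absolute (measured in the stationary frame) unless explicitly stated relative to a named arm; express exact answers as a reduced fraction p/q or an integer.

class = planetary set [G3 = 29+2·20 = 69; Willis about the carrier]
ring teeth: 29 + 2·20 = 69
29(ω_sun−ω_arm) = −69(ω_ring−ω_arm),  ω_ring = 0, ω_sun = 1
29(1−ω_arm) = −69(0−ω_arm)  ⇒  98·ω_arm = 29  ⇒  ω_arm = 29/98
ω_out/ω_in = 29/98

29/98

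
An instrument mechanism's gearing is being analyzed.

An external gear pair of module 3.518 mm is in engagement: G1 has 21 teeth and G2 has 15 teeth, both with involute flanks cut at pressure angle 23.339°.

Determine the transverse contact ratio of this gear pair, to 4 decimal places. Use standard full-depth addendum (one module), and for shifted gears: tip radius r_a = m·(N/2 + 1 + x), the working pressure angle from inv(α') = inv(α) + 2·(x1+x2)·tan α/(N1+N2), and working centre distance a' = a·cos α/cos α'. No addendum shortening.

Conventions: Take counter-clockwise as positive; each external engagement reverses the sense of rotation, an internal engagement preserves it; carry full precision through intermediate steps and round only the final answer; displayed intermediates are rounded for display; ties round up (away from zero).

1.4287

single-mesh involute tooth geometry (21T engaging 15T at module 3.518)
base radii: r_b1 = 33.916538, r_b2 = 24.226098
tip radii: r_a1 = 40.457000, r_a2 = 29.903000
no profile shift: α' = α, a' = a
action lengths: √(r_a1²−r_b1²) = 22.055324, √(r_a2²−r_b2²) = 17.529563
base pitch p_b = π·m·cos α = 10.147804
CR = (22.055324 + 17.529563 − 63.324000·sin 23.33900°)/10.147804 = 1.428662
contact ratio ≈ 1.4287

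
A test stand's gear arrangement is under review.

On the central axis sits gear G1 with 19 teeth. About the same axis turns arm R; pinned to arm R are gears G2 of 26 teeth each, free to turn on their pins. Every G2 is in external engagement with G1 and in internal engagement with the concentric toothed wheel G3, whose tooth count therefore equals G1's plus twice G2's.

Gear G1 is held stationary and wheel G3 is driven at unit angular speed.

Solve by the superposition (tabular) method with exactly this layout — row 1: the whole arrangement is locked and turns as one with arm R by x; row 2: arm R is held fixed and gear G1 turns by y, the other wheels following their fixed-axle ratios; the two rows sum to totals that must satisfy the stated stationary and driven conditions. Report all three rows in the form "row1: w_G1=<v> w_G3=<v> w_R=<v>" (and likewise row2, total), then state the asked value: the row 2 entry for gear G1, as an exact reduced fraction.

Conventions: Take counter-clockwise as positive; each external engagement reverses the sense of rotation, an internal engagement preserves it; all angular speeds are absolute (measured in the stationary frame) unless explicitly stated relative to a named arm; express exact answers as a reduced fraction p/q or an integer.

row1: w_G1=71/90 w_G3=71/90 w_R=71/90
row2: w_G1=-71/90 w_G3=19/90 w_R=0
total: w_G1=0 w_G3=1 w_R=71/90
asked value: -71/90

planetary set (19T centre, 26T on arm, 71T internal) — Willis relation
row 1 — lock + rotate with arm: ω_sun = ω_ring = ω_arm = x
row 2 — arm fixed, fixed-axis ratios: sun y, ring −(19/71)·y, arm 0
boundary: total ω_sun = x + y = 0 and total ω_ring = x − (19/71)·y = 1  ⇒  y = -71/90, x = 71/90
row 2 ring = −(19/71)·(-71/90) = 19/90
totals (row 1 + row 2): sun 71/90 + (-71/90) = 0, ring 71/90 + 19/90 = 1, arm 71/90 + 0 = 71/90
asked cell (row2, sun) = -71/90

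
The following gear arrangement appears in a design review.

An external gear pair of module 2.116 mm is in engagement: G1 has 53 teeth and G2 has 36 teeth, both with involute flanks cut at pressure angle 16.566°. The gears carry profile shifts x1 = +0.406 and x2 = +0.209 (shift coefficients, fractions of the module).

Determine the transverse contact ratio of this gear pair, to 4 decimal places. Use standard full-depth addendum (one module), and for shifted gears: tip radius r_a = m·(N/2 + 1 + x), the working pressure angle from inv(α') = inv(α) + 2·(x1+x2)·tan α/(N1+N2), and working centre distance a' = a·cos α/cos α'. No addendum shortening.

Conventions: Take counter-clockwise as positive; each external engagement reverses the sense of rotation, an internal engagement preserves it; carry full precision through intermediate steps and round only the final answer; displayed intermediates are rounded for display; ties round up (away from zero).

topology: single-mesh involute geometry — m = 2.116, 53T/36T pair
base radii: r_b1 = 53.746477, r_b2 = 36.507041
tip radii: r_a1 = 59.049096, r_a2 = 40.646244
inv(α') = inv(16.566°) + 2·(+0.406+0.209)·tan α/(53+36) = 0.01244673  ⇒  α' = 18.86936°
a' = a·cos α / cos α' = 94.1620·cos 16.566°/cos 18.86936° = 95.379355
action lengths: √(r_a1²−r_b1²) = 24.456328, √(r_a2²−r_b2²) = 17.870454
base pitch p_b = π·m·cos α = 6.371681
CR = (24.456328 + 17.870454 − 95.379355·sin 18.86936°)/6.371681 = 1.801723
contact ratio ≈ 1.8017

1.8017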